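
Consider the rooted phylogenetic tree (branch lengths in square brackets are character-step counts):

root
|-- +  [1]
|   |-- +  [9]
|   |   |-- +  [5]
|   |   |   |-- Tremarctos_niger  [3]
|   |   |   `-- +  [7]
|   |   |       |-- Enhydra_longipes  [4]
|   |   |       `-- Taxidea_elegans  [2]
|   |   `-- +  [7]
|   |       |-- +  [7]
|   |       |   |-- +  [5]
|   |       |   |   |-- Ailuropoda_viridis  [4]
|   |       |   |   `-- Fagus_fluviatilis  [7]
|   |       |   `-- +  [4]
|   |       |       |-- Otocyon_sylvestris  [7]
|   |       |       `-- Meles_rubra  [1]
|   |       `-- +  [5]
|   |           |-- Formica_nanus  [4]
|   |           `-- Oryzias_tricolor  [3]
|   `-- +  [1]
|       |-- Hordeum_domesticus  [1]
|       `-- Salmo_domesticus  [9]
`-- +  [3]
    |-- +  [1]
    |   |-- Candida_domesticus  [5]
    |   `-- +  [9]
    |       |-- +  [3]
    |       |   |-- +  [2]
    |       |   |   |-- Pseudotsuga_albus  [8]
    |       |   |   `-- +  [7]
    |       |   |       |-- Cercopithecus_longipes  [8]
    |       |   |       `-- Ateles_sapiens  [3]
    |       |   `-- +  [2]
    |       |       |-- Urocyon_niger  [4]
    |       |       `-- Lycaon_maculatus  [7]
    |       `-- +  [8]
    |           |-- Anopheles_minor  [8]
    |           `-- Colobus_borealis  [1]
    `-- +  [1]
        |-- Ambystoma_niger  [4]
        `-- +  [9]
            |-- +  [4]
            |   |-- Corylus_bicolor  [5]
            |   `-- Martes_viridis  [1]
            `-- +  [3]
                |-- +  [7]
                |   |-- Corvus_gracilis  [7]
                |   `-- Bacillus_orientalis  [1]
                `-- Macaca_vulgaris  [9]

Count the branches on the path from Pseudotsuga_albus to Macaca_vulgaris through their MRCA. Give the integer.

The MRCA of Pseudotsuga_albus and Macaca_vulgaris is the node subtending ((Candida_domesticus,(((Pseudotsuga_albus,(Cercopithecus_longipes,Ateles_sapiens)),(Urocyon_niger,Lycaon_maculatus)),(Anopheles_minor,Colobus_borealis))),(Ambystoma_niger,((Corylus_bicolor,Martes_viridis),((Corvus_gracilis,Bacillus_orientalis),Macaca_vulgaris)))).
From Pseudotsuga_albus up to that node: 5 branches. From Macaca_vulgaris up to the same node: 4 branches. Total: 5 + 4 = 9.

9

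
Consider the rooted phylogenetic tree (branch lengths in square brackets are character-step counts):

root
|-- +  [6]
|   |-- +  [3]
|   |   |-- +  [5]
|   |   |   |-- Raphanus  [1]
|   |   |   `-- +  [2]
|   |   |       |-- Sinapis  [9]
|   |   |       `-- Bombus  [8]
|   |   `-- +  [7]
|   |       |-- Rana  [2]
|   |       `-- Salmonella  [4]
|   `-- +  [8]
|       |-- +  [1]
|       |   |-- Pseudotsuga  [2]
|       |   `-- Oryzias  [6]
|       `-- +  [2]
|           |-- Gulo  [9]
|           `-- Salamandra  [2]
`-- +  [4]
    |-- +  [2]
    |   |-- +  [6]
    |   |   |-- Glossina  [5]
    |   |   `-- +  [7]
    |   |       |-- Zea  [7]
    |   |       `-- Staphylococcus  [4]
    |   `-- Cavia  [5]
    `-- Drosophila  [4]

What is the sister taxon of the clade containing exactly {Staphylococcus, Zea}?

Glossina

The clade containing exactly {Staphylococcus, Zea} attaches to the tree at the node subtending (Glossina,(Zea,Staphylococcus)).
The other lineage descending from that same node — the sister group — is the single tip Glossina.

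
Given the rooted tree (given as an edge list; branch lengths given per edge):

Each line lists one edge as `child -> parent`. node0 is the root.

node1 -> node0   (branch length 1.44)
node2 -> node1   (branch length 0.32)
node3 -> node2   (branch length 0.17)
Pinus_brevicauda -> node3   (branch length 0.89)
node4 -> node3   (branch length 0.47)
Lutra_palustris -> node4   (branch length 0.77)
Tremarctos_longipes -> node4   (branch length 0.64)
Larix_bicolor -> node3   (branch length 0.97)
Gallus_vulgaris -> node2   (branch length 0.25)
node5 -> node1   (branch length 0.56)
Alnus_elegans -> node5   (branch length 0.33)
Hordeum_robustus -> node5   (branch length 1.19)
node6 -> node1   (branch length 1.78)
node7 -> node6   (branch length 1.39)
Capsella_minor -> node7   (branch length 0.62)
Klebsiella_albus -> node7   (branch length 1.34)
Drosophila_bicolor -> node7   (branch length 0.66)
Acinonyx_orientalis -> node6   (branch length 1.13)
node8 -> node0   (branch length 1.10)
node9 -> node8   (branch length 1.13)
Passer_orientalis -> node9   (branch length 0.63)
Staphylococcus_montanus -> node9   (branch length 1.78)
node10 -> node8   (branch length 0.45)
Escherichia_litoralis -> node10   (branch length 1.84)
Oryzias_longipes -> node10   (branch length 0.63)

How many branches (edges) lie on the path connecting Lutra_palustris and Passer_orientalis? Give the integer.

8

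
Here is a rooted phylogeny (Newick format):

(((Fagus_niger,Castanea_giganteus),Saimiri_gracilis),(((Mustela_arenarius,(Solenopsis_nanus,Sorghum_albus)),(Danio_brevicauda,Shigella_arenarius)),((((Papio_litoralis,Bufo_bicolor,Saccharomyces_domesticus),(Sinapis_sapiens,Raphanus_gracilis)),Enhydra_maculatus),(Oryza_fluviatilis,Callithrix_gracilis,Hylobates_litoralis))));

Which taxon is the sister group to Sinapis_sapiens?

Raphanus_gracilis

Sinapis_sapiens attaches to the tree at the node subtending (Sinapis_sapiens,Raphanus_gracilis).
The other lineage descending from that same node — the sister group — is the single tip Raphanus_gracilis.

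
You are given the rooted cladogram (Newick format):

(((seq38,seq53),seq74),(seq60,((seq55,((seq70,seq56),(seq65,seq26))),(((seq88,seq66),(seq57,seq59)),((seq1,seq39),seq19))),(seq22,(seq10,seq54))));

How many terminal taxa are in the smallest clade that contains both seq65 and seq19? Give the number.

12

The MRCA of seq65 and seq19 is the node subtending ((seq55,((seq70,seq56),(seq65,seq26))),(((seq88,seq66),(seq57,seq59)),((seq1,seq39),seq19))).
That clade contains 12 terminal taxa: seq1, seq19, seq26, seq39, seq55, seq56, seq57, seq59, seq65, seq66, seq70, seq88.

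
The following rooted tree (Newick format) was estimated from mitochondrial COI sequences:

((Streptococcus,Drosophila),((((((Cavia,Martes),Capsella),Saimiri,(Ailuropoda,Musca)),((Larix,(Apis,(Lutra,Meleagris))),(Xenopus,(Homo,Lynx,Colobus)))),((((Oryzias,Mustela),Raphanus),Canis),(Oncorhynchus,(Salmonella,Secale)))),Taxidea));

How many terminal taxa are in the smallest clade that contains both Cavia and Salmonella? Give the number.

The MRCA of Cavia and Salmonella is the node subtending (((((Cavia,Martes),Capsella),Saimiri,(Ailuropoda,Musca)),((Larix,(Apis,(Lutra,Meleagris))),(Xenopus,(Homo,Lynx,Colobus)))),((((Oryzias,Mustela),Raphanus),Canis),(Oncorhynchus,(Salmonella,Secale)))).
That clade contains 21 terminal taxa: Ailuropoda, Apis, Canis, Capsella, Cavia, Colobus, Homo, Larix, Lutra, Lynx, Martes, Meleagris, Musca, Mustela, Oncorhynchus, Oryzias, Raphanus, Saimiri, Salmonella, Secale, Xenopus.

21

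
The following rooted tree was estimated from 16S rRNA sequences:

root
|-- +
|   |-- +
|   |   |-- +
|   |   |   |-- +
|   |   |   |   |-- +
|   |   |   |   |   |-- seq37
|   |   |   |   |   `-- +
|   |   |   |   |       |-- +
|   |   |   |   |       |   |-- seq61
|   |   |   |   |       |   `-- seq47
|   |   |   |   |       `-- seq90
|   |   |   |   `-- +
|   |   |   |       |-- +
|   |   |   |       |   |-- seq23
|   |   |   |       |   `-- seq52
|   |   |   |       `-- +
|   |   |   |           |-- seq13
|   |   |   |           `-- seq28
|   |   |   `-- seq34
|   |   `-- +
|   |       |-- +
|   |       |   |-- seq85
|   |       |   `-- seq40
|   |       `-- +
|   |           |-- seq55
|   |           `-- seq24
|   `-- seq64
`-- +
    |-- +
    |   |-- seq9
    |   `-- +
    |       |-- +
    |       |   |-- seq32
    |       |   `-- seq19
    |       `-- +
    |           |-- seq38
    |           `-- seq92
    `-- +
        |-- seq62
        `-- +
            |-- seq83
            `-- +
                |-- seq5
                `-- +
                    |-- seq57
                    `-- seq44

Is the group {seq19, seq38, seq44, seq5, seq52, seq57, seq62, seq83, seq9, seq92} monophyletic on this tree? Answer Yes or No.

No

The MRCA of the listed taxa is the root, so the smallest clade containing them is the whole tree.
That clade also contains seq13, seq23, seq24, seq28, seq32, seq34, seq37, seq40, seq47, seq55, seq61, seq64, seq85, seq90, which are not in the proposed group, so the group is not monophyletic.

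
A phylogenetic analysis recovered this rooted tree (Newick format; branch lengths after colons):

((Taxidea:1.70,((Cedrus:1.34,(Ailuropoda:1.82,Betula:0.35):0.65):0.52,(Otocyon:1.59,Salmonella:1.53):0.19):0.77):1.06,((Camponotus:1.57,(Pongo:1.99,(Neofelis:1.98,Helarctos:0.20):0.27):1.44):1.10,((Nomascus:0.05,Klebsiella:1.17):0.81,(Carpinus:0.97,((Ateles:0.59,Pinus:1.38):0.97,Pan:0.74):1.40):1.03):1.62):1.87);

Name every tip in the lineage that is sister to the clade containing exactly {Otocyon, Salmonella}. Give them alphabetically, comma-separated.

The clade containing exactly {Otocyon, Salmonella} attaches to the tree at the node subtending ((Cedrus,(Ailuropoda,Betula)),(Otocyon,Salmonella)).
The other lineage descending from that same node — the sister group — is (Cedrus,(Ailuropoda,Betula)); its 3 tips in alphabetical order are the answer.

Ailuropoda, Betula, Cedrus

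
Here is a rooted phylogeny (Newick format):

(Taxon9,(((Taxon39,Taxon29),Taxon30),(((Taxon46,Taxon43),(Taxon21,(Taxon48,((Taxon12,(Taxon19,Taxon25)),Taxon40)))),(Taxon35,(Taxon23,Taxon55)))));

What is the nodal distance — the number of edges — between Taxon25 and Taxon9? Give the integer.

10

The MRCA of Taxon25 and Taxon9 is the root of the tree.
From Taxon25 up to that node: 9 branches. From Taxon9 up to the same node: 1 branch. Total: 9 + 1 = 10.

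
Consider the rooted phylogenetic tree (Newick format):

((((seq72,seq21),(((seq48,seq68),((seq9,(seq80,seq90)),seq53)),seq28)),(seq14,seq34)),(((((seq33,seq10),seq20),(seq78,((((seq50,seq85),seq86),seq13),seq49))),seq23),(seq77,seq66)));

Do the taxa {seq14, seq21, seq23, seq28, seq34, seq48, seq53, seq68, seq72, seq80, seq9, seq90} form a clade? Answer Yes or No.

No

The MRCA of the listed taxa is the root, so the smallest clade containing them is the whole tree.
That clade also contains seq10, seq13, seq20, seq33, seq49, seq50, seq66, seq77, seq78, seq85, seq86, which are not in the proposed group, so the group is not monophyletic.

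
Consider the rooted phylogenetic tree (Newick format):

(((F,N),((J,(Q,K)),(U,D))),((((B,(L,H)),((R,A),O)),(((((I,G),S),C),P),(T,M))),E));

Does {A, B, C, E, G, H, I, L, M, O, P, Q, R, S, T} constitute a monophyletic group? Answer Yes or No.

The MRCA of the listed taxa is the root, so the smallest clade containing them is the whole tree.
That clade also contains D, F, J, K, N, U, which are not in the proposed group, so the group is not monophyletic.

No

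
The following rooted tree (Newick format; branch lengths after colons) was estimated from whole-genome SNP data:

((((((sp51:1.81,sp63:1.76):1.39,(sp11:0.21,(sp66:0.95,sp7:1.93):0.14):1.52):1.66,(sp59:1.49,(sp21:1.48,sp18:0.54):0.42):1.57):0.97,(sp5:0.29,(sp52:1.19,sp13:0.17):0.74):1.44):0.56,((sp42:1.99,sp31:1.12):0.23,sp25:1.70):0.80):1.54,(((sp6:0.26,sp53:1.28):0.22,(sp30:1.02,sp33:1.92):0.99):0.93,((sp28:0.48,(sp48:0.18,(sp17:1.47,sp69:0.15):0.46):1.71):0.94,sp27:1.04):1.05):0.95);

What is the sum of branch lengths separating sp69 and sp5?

The path runs sp69 → … → MRCA → … → sp5; the MRCA is the root of the tree.
Branch lengths along that path: 0.15 + 0.46 + 1.71 + 0.94 + 1.05 + 0.95 + 1.54 + 0.56 + 1.44 + 0.29 = 9.09.

9.09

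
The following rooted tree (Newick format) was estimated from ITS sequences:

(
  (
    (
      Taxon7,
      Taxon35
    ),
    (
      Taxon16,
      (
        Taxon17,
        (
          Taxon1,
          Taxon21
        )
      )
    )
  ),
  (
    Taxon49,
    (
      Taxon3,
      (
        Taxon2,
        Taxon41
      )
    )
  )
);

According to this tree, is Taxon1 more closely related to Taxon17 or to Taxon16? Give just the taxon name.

The MRCA of Taxon1 and Taxon17 subtends (Taxon17,(Taxon1,Taxon21)) (3 taxa).
The MRCA of Taxon1 and Taxon16 subtends (Taxon16,(Taxon17,(Taxon1,Taxon21))) (4 taxa).
The first is nested inside the second, so Taxon1 shares a more recent common ancestor with Taxon17.

Taxon17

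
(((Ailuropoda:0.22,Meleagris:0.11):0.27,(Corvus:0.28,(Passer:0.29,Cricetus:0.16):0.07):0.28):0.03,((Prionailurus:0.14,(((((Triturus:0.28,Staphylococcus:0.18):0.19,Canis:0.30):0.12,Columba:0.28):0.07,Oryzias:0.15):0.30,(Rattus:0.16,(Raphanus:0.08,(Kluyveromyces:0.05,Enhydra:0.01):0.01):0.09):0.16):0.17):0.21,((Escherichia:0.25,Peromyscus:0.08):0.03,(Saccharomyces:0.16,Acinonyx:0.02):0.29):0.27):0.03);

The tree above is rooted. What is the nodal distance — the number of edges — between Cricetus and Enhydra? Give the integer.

11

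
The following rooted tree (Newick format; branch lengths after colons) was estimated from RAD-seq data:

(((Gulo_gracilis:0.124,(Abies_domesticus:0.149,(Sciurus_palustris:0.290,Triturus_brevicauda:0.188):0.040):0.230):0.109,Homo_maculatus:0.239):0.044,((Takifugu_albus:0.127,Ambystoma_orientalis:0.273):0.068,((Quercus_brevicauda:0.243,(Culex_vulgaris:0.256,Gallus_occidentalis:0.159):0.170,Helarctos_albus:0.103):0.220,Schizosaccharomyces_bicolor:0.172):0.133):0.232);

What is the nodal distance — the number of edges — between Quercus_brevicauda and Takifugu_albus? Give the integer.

The MRCA of Quercus_brevicauda and Takifugu_albus is the node subtending ((Takifugu_albus,Ambystoma_orientalis),((Quercus_brevicauda,(Culex_vulgaris,Gallus_occidentalis),Helarctos_albus),Schizosaccharomyces_bicolor)).
From Quercus_brevicauda up to that node: 3 branches. From Takifugu_albus up to the same node: 2 branches. Total: 3 + 2 = 5.

5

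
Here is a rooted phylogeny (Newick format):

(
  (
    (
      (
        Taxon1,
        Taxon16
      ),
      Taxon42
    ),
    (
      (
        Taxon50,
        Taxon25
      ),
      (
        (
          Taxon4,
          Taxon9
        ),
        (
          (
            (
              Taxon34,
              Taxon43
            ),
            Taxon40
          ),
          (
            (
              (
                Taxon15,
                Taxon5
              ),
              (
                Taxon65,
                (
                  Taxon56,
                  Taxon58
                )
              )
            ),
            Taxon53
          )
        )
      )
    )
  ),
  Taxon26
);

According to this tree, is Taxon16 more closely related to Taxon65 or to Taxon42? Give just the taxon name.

Taxon42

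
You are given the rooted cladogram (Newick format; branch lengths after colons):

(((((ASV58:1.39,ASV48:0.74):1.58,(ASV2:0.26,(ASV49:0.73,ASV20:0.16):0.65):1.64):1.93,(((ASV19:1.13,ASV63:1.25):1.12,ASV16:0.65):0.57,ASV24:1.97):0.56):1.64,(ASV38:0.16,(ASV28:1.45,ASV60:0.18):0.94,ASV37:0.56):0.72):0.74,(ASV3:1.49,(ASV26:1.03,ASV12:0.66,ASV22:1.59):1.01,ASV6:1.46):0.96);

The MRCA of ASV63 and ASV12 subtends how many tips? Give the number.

The MRCA of ASV63 and ASV12 is the root, so the clade is the entire tree.
That clade contains 18 terminal taxa: ASV12, ASV16, ASV19, ASV2, ASV20, ASV22, ASV24, ASV26, ASV28, ASV3, ASV37, ASV38, ASV48, ASV49, ASV58, ASV6, ASV60, ASV63.

18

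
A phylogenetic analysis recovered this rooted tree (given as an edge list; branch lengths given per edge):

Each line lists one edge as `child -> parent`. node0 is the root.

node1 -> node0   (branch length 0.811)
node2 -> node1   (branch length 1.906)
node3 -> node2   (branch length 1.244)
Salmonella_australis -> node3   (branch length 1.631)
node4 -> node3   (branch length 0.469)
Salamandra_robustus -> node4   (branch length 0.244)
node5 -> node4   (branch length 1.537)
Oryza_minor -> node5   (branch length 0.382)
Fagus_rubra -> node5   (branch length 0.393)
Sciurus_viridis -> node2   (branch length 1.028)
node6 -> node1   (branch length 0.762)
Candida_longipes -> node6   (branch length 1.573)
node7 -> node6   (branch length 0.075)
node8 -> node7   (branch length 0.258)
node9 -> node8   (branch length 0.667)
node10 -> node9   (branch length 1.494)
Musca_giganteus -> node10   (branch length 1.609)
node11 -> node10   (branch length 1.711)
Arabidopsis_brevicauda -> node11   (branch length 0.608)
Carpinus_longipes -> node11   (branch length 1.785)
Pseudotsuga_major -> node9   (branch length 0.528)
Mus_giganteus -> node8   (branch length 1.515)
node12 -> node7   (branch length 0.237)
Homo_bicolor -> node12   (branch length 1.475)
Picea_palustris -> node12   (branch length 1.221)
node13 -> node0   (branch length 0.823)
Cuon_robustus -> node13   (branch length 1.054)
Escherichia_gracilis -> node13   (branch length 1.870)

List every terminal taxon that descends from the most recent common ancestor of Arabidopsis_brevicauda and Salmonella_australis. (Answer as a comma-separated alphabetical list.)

Arabidopsis_brevicauda, Candida_longipes, Carpinus_longipes, Fagus_rubra, Homo_bicolor, Mus_giganteus, Musca_giganteus, Oryza_minor, Picea_palustris, Pseudotsuga_major, Salamandra_robustus, Salmonella_australis, Sciurus_viridis

Tracing Arabidopsis_brevicauda: it sits inside (Arabidopsis_brevicauda,Carpinus_longipes).
Tracing Salmonella_australis: it sits inside (Salmonella_australis,(Salamandra_robustus,(Oryza_minor,Fagus_rubra))).
The smallest clade enclosing both is (((Salmonella_australis,(Salamandra_robustus,(Oryza_minor,Fagus_rubra))),Sciurus_viridis),(Candida_longipes,((((Musca_giganteus,(Arabidopsis_brevicauda,Carpinus_longipes)),Pseudotsuga_major),Mus_giganteus),(Homo_bicolor,Picea_palustris)))); the answer is its 13 terminal taxa in alphabetical order.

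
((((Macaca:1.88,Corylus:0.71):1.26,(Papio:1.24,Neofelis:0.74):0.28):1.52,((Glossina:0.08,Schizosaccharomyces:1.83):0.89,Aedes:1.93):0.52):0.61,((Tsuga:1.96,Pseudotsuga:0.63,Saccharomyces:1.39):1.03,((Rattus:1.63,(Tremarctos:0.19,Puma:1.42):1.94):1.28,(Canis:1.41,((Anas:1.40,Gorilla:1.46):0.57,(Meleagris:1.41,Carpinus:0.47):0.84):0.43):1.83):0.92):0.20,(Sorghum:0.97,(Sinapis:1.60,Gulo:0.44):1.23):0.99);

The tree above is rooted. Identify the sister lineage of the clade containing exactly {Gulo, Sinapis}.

Sorghum

The clade containing exactly {Gulo, Sinapis} attaches to the tree at the node subtending (Sorghum,(Sinapis,Gulo)).
The other lineage descending from that same node — the sister group — is the single tip Sorghum.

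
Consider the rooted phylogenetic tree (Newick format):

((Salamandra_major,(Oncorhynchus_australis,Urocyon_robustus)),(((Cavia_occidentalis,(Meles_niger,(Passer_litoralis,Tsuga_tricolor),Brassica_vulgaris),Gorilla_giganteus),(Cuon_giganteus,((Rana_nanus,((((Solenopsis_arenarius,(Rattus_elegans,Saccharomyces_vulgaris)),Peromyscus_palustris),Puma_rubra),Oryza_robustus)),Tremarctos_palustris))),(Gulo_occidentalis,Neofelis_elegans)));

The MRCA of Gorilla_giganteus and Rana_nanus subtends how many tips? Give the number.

15

The MRCA of Gorilla_giganteus and Rana_nanus is the node subtending ((Cavia_occidentalis,(Meles_niger,(Passer_litoralis,Tsuga_tricolor),Brassica_vulgaris),Gorilla_giganteus),(Cuon_giganteus,((Rana_nanus,((((Solenopsis_arenarius,(Rattus_elegans,Saccharomyces_vulgaris)),Peromyscus_palustris),Puma_rubra),Oryza_robustus)),Tremarctos_palustris))).
That clade contains 15 terminal taxa: Brassica_vulgaris, Cavia_occidentalis, Cuon_giganteus, Gorilla_giganteus, Meles_niger, Oryza_robustus, Passer_litoralis, Peromyscus_palustris, Puma_rubra, Rana_nanus, Rattus_elegans, Saccharomyces_vulgaris, Solenopsis_arenarius, Tremarctos_palustris, Tsuga_tricolor.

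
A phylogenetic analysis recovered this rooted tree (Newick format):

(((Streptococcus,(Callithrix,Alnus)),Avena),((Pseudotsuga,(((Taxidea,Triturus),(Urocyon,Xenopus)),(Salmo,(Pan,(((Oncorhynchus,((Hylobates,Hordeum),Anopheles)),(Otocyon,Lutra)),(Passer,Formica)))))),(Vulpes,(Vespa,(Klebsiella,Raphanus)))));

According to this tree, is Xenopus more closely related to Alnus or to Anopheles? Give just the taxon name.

The MRCA of Xenopus and Anopheles subtends (((Taxidea,Triturus),(Urocyon,Xenopus)),(Salmo,(Pan,(((Oncorhynchus,((Hylobates,Hordeum),Anopheles)),(Otocyon,Lutra)),(Passer,Formica))))) (14 taxa).
The MRCA of Xenopus and Alnus is the root, subtending the entire tree (23 taxa).
The first is nested inside the second, so Xenopus shares a more recent common ancestor with Anopheles.

Anopheles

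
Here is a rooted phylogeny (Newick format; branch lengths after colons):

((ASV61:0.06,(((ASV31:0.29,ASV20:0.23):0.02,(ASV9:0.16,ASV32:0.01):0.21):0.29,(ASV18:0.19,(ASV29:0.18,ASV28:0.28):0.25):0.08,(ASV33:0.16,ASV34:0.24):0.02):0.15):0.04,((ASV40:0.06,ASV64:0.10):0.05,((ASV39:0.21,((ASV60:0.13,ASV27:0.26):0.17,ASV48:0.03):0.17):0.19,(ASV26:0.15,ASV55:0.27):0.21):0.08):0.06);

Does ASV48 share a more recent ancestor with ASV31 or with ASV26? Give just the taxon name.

The MRCA of ASV48 and ASV26 subtends ((ASV39,((ASV60,ASV27),ASV48)),(ASV26,ASV55)) (6 taxa).
The MRCA of ASV48 and ASV31 is the root, subtending the entire tree (18 taxa).
The first is nested inside the second, so ASV48 shares a more recent common ancestor with ASV26.

ASV26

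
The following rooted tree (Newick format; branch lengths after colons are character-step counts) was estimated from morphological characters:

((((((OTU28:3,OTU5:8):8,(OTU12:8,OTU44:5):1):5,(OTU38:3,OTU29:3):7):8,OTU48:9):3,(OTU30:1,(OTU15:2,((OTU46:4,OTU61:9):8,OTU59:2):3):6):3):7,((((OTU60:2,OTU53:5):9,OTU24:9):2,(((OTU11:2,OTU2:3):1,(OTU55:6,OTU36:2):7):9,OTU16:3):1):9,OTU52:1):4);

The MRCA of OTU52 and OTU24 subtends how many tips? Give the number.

9

The MRCA of OTU52 and OTU24 is the node subtending ((((OTU60,OTU53),OTU24),(((OTU11,OTU2),(OTU55,OTU36)),OTU16)),OTU52).
That clade contains 9 terminal taxa: OTU11, OTU16, OTU2, OTU24, OTU36, OTU52, OTU53, OTU55, OTU60.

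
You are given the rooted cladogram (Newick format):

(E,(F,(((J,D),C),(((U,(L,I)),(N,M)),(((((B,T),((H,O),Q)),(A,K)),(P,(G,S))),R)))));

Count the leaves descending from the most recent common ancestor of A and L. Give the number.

16

The MRCA of A and L is the node subtending (((U,(L,I)),(N,M)),(((((B,T),((H,O),Q)),(A,K)),(P,(G,S))),R)).
That clade contains 16 terminal taxa: A, B, G, H, I, K, L, M, N, O, P, Q, R, S, T, U.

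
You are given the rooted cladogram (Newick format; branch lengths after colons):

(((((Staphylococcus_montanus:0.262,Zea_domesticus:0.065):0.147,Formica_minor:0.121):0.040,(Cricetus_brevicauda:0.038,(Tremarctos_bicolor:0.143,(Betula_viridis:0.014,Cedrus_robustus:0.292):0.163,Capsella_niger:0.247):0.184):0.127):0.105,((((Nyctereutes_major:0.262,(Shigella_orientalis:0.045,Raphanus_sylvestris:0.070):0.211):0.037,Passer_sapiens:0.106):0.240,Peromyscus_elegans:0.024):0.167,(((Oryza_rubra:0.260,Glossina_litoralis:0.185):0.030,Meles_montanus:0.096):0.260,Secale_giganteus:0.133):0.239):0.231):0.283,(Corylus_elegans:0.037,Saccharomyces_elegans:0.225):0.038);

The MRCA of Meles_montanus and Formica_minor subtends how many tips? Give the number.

17

The MRCA of Meles_montanus and Formica_minor is the node subtending ((((Staphylococcus_montanus,Zea_domesticus),Formica_minor),(Cricetus_brevicauda,(Tremarctos_bicolor,(Betula_viridis,Cedrus_robustus),Capsella_niger))),((((Nyctereutes_major,(Shigella_orientalis,Raphanus_sylvestris)),Passer_sapiens),Peromyscus_elegans),(((Oryza_rubra,Glossina_litoralis),Meles_montanus),Secale_giganteus))).
That clade contains 17 terminal taxa: Betula_viridis, Capsella_niger, Cedrus_robustus, Cricetus_brevicauda, Formica_minor, Glossina_litoralis, Meles_montanus, Nyctereutes_major, Oryza_rubra, Passer_sapiens, Peromyscus_elegans, Raphanus_sylvestris, Secale_giganteus, Shigella_orientalis, Staphylococcus_montanus, Tremarctos_bicolor, Zea_domesticus.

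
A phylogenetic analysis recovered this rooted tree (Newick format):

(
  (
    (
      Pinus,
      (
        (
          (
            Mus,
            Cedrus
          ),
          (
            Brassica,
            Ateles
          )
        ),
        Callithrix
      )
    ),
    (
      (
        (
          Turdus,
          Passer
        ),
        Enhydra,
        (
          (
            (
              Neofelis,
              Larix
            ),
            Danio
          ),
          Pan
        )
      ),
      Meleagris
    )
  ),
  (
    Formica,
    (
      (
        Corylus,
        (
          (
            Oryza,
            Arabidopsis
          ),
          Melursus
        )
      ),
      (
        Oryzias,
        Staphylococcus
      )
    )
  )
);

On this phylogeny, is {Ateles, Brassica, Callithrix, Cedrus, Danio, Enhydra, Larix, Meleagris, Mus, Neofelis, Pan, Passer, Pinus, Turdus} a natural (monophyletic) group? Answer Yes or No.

Yes

The most recent common ancestor of these taxa subtends ((Pinus,(((Mus,Cedrus),(Brassica,Ateles)),Callithrix)),(((Turdus,Passer),Enhydra,(((Neofelis,Larix),Danio),Pan)),Meleagris)).
That clade has exactly 14 tips — every listed taxon and nothing else — so the group is monophyletic.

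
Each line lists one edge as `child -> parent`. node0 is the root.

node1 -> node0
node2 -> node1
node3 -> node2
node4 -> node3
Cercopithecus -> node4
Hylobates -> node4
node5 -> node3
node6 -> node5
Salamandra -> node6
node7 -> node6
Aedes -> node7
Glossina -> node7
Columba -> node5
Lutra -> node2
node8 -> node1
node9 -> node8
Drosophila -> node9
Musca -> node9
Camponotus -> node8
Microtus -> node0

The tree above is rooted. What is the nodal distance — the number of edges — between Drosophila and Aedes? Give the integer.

9

The MRCA of Drosophila and Aedes is the node subtending ((((Cercopithecus,Hylobates),((Salamandra,(Aedes,Glossina)),Columba)),Lutra),((Drosophila,Musca),Camponotus)).
From Drosophila up to that node: 3 branches. From Aedes up to the same node: 6 branches. Total: 3 + 6 = 9.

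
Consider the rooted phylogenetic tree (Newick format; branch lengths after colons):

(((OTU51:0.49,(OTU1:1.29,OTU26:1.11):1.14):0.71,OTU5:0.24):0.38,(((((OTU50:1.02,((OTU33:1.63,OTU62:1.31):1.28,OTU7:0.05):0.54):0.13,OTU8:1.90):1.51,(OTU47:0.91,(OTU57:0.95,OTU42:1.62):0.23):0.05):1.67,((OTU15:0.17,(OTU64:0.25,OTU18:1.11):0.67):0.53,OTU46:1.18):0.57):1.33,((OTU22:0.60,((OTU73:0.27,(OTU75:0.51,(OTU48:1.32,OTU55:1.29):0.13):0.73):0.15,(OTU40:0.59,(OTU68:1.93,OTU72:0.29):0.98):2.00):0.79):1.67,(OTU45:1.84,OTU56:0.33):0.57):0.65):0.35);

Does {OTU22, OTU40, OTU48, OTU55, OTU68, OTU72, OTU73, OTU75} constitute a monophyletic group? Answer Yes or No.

Yes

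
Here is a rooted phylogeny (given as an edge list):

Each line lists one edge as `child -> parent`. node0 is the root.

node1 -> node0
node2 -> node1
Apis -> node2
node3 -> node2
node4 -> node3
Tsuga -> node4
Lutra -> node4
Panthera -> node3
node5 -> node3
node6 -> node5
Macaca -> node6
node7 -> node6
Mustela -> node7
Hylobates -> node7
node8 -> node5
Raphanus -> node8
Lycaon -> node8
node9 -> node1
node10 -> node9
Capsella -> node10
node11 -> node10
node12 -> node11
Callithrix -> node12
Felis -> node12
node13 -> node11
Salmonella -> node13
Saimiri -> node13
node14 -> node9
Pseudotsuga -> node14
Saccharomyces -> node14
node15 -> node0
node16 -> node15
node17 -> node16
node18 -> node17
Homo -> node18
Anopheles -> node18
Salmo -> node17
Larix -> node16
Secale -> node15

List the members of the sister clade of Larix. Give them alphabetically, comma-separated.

Anopheles, Homo, Salmo

Larix attaches to the tree at the node subtending (((Homo,Anopheles),Salmo),Larix).
The other lineage descending from that same node — the sister group — is ((Homo,Anopheles),Salmo); its 3 tips in alphabetical order are the answer.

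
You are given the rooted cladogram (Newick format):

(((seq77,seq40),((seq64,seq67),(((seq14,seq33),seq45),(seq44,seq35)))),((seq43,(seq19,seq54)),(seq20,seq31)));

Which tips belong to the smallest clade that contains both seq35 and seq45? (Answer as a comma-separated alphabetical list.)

Tracing seq35: it sits inside (seq44,seq35).
Tracing seq45: it sits inside ((seq14,seq33),seq45).
The smallest clade enclosing both is (((seq14,seq33),seq45),(seq44,seq35)); the answer is its 5 terminal taxa in alphabetical order.

seq14, seq33, seq35, seq44, seq45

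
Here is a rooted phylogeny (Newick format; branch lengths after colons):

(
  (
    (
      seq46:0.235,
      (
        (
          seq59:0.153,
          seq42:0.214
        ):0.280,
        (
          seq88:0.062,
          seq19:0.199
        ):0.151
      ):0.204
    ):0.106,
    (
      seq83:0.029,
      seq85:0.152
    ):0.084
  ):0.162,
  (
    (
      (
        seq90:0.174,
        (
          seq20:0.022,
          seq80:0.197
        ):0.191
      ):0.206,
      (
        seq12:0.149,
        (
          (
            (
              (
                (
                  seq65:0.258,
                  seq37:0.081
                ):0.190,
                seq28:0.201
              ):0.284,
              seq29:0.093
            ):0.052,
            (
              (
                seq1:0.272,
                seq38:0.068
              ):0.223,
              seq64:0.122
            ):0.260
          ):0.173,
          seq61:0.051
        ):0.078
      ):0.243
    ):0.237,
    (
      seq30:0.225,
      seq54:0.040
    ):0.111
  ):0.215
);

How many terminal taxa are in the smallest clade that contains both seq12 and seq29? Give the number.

The MRCA of seq12 and seq29 is the node subtending (seq12,(((((seq65,seq37),seq28),seq29),((seq1,seq38),seq64)),seq61)).
That clade contains 9 terminal taxa: seq1, seq12, seq28, seq29, seq37, seq38, seq61, seq64, seq65.

9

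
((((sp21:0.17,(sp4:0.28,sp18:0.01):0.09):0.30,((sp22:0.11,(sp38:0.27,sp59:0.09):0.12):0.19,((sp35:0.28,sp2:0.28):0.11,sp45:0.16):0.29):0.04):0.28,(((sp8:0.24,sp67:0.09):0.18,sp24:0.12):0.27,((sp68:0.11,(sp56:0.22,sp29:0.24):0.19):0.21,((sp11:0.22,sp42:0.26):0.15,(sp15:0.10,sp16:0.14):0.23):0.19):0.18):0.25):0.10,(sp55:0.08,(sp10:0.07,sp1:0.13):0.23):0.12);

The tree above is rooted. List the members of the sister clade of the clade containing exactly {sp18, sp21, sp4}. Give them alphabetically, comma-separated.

sp2, sp22, sp35, sp38, sp45, sp59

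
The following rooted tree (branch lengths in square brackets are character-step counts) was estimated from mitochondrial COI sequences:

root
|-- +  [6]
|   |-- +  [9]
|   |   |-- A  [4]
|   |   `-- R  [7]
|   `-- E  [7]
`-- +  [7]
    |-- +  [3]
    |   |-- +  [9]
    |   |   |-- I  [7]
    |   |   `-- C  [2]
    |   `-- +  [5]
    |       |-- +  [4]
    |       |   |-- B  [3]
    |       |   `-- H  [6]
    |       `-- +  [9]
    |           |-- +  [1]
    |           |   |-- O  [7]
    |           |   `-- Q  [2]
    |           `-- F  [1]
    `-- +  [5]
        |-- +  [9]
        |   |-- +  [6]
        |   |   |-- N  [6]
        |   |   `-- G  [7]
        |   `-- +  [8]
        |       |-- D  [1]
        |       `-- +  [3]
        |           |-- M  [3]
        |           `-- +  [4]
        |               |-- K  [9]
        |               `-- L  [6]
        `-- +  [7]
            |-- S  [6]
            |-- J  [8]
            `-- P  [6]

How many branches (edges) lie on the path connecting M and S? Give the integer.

The MRCA of M and S is the node subtending (((N,G),(D,(M,(K,L)))),(S,J,P)).
From M up to that node: 4 branches. From S up to the same node: 2 branches. Total: 4 + 2 = 6.

6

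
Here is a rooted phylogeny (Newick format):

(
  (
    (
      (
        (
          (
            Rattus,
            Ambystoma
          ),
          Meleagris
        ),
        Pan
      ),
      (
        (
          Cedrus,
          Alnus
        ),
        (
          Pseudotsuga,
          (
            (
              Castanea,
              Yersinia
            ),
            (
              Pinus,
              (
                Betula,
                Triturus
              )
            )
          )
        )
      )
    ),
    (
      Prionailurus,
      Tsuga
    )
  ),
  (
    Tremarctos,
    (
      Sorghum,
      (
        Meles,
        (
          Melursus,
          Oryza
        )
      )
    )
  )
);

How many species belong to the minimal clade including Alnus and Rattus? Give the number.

12

The MRCA of Alnus and Rattus is the node subtending ((((Rattus,Ambystoma),Meleagris),Pan),((Cedrus,Alnus),(Pseudotsuga,((Castanea,Yersinia),(Pinus,(Betula,Triturus)))))).
That clade contains 12 terminal taxa: Alnus, Ambystoma, Betula, Castanea, Cedrus, Meleagris, Pan, Pinus, Pseudotsuga, Rattus, Triturus, Yersinia.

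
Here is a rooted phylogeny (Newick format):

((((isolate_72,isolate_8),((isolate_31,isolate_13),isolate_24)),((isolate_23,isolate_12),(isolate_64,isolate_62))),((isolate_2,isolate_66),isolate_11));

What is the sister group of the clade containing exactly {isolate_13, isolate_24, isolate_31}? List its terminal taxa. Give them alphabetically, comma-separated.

The clade containing exactly {isolate_13, isolate_24, isolate_31} attaches to the tree at the node subtending ((isolate_72,isolate_8),((isolate_31,isolate_13),isolate_24)).
The other lineage descending from that same node — the sister group — is (isolate_72,isolate_8); its 2 tips in alphabetical order are the answer.

isolate_72, isolate_8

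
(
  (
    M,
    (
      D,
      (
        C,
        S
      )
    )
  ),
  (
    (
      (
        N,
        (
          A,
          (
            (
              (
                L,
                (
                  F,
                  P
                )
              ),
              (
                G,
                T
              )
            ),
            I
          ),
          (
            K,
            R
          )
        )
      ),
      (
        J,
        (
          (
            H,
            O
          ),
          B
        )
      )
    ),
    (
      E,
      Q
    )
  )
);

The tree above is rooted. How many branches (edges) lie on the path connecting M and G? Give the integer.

10

The MRCA of M and G is the root of the tree.
From M up to that node: 2 branches. From G up to the same node: 8 branches. Total: 2 + 8 = 10.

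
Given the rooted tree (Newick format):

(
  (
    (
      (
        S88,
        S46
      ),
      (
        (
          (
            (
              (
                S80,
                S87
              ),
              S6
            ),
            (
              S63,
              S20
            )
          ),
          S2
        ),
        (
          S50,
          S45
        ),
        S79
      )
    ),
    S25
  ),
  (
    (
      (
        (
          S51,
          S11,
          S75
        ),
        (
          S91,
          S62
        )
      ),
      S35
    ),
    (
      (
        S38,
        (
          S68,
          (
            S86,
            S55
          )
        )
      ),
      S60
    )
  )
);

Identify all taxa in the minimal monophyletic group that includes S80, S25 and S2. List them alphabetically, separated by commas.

Tracing S80: it sits inside (S80,S87).
Tracing S25: it sits inside (((S88,S46),(((((S80,S87),S6),(S63,S20)),S2),(S50,S45),S79)),S25).
Tracing S2: it sits inside ((((S80,S87),S6),(S63,S20)),S2).
The smallest clade enclosing all 3 is (((S88,S46),(((((S80,S87),S6),(S63,S20)),S2),(S50,S45),S79)),S25); the answer is its 12 terminal taxa in alphabetical order.

S2, S20, S25, S45, S46, S50, S6, S63, S79, S80, S87, S88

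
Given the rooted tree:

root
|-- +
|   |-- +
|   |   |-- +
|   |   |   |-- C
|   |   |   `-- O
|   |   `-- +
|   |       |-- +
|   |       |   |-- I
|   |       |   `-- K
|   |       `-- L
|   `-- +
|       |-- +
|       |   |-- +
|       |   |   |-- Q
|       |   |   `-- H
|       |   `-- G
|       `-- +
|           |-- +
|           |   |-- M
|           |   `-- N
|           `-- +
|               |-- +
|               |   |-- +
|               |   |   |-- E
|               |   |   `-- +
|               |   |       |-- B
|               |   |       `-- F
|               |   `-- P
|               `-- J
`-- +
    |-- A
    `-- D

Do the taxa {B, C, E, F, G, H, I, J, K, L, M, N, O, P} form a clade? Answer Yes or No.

No

The MRCA of the listed taxa subtends (((C,O),((I,K),L)),(((Q,H),G),((M,N),(((E,(B,F)),P),J)))).
That clade also contains Q, which is not in the proposed group, so the group is not monophyletic.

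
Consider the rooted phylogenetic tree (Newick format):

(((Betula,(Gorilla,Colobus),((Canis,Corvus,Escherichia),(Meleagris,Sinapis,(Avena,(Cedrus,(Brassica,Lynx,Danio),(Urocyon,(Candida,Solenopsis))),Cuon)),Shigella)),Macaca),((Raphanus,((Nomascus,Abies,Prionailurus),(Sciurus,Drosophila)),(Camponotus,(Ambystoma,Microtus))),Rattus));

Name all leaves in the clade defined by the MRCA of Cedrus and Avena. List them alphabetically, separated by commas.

Avena, Brassica, Candida, Cedrus, Cuon, Danio, Lynx, Solenopsis, Urocyon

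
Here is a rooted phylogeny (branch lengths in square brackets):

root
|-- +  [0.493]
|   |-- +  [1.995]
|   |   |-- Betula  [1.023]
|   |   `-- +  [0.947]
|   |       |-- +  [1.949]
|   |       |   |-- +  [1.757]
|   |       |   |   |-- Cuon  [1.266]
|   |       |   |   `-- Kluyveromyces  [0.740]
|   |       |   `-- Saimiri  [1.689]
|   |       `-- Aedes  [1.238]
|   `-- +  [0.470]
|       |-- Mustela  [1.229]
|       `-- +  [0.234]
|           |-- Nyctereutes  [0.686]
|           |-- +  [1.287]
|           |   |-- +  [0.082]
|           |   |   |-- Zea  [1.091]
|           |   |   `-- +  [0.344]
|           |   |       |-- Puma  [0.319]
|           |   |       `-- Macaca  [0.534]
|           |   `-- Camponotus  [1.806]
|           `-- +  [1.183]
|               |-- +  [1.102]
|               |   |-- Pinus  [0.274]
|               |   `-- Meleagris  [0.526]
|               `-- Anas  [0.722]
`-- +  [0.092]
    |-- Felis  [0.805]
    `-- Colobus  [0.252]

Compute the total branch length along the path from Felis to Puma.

The path runs Felis → … → MRCA → … → Puma; the MRCA is the root of the tree.
Branch lengths along that path: 0.805 + 0.092 + 0.493 + 0.470 + 0.234 + 1.287 + 0.082 + 0.344 + 0.319 = 4.126.

4.126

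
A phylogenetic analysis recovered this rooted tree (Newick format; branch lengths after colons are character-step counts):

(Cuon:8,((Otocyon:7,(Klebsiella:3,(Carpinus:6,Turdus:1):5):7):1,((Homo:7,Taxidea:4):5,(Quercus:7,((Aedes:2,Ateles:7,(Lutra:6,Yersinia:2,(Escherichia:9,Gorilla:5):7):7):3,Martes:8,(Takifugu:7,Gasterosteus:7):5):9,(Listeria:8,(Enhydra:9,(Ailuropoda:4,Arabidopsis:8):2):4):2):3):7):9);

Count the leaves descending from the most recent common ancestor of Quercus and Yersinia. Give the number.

14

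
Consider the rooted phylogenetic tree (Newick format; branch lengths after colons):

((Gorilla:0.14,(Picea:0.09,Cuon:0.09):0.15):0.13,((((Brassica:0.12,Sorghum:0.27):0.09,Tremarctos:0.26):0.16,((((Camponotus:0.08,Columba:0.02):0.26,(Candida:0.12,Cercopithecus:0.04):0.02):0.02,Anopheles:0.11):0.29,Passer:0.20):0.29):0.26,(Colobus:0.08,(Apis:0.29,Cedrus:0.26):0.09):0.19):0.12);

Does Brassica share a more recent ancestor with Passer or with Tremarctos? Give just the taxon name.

The MRCA of Brassica and Tremarctos subtends ((Brassica,Sorghum),Tremarctos) (3 taxa).
The MRCA of Brassica and Passer subtends (((Brassica,Sorghum),Tremarctos),((((Camponotus,Columba),(Candida,Cercopithecus)),Anopheles),Passer)) (9 taxa).
The first is nested inside the second, so Brassica shares a more recent common ancestor with Tremarctos.

Tremarctos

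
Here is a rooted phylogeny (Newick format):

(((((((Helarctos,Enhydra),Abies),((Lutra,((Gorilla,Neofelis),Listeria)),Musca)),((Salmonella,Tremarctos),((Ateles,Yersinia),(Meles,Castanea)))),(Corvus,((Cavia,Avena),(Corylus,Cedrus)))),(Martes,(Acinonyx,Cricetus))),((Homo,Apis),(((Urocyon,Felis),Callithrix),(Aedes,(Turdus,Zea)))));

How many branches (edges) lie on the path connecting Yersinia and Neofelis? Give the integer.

10

The MRCA of Yersinia and Neofelis is the node subtending ((((Helarctos,Enhydra),Abies),((Lutra,((Gorilla,Neofelis),Listeria)),Musca)),((Salmonella,Tremarctos),((Ateles,Yersinia),(Meles,Castanea)))).
From Yersinia up to that node: 4 branches. From Neofelis up to the same node: 6 branches. Total: 4 + 6 = 10.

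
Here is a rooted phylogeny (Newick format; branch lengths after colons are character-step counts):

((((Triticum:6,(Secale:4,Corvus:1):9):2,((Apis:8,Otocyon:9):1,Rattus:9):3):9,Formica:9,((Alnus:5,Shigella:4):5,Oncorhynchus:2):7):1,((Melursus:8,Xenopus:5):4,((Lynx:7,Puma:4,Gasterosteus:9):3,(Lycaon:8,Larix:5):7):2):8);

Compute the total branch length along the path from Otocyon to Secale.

28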